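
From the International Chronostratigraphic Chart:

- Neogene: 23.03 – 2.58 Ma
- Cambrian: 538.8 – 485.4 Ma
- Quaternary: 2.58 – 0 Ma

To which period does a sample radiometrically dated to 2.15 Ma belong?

Quaternary

2.15 Ma lies between 2.58 and 0 Ma, so it falls in the Quaternary.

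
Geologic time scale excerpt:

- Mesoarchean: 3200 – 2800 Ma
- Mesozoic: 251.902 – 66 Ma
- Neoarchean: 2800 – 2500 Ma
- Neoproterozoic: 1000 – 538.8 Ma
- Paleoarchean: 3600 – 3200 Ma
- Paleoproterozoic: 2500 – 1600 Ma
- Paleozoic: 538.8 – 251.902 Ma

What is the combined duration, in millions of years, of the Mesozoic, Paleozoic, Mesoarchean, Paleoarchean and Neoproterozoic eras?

1734 million years

Duration is start − end for each: (251.902 − 66) + (538.8 − 251.902) + (3200 − 2800) + (3600 − 3200) + (1000 − 538.8).
That is 185.902 + 286.898 + 400 + 400 + 461.2, which totals 1734 million years.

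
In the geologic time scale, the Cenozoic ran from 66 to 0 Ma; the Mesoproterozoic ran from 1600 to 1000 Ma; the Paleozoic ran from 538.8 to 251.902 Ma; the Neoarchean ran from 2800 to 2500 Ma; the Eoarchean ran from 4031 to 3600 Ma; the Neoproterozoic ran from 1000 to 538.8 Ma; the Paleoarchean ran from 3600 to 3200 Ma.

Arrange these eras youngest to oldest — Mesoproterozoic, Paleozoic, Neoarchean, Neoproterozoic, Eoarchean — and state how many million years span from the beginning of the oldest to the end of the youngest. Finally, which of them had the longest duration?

From the excerpt: Mesoproterozoic 1600–1000; Paleozoic 538.8–251.902; Neoarchean 2800–2500; Neoproterozoic 1000–538.8; Eoarchean 4031–3600 (Ma).
Larger Ma is earlier, so the oldest is Eoarchean and the youngest is Paleozoic; youngest to oldest: Paleozoic, Neoproterozoic, Mesoproterozoic, Neoarchean, Eoarchean.
Oldest start 4031 minus youngest end 251.902 gives 3779.098 Myr overall.
Individual lengths (start − end): Paleozoic 286.898; Neoarchean 300; Eoarchean 431; Mesoproterozoic 600; Neoproterozoic 461.2. The largest is Mesoproterozoic at 600 Myr.

Paleozoic, Neoproterozoic, Mesoproterozoic, Neoarchean, Eoarchean; total span 3779.098 Myr; longest is Mesoproterozoic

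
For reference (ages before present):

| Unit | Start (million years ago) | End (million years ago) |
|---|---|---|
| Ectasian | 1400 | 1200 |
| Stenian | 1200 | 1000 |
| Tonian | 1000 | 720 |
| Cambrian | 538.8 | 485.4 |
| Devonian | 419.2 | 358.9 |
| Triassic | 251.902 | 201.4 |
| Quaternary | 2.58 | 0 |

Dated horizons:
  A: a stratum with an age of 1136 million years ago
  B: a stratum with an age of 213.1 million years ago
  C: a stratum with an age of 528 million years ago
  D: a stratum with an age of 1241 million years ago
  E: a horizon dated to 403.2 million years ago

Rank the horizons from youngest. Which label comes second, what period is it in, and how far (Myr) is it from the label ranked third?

Smaller Ma means younger, so youngest first: B 213.1 < E 403.2 < C 528 < A 1136 < D 1241.
Counting 2 along gives E (403.2 Ma); the excerpt puts that inside the Devonian, 419.2–358.9 Ma.
Next in line is C (528 Ma), and 528 − 403.2 = 124.8 Myr.

E, in the Devonian; 124.8 million years to C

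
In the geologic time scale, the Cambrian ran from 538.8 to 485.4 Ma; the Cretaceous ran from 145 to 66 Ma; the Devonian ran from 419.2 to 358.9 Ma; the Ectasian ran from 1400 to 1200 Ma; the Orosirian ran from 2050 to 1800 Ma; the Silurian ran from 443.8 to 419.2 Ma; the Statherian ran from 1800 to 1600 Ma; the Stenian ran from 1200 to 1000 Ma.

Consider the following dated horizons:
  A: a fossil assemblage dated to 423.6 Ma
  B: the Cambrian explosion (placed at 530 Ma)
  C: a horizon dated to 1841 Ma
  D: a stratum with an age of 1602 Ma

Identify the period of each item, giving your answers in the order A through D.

Match each age against the start–end ranges in the excerpt: A = 423.6 Ma → Silurian (443.8–419.2); B = 530 Ma → Cambrian (538.8–485.4); C = 1841 Ma → Orosirian (2050–1800); D = 1602 Ma → Statherian (1800–1600).

A — Silurian; B — Cambrian; C — Orosirian; D — Statherian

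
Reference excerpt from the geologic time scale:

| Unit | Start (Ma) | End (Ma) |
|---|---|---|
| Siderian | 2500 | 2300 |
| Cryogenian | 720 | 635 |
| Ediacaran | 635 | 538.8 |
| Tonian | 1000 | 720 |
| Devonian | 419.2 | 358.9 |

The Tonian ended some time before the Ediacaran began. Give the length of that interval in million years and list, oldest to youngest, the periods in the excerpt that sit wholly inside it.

85 million years; Cryogenian

End of Tonian = 720 Ma; start of Ediacaran = 635 Ma.
Gap = 720 − 635 = 85 Myr.
Periods wholly inside 720–635 Ma: Cryogenian (720–635).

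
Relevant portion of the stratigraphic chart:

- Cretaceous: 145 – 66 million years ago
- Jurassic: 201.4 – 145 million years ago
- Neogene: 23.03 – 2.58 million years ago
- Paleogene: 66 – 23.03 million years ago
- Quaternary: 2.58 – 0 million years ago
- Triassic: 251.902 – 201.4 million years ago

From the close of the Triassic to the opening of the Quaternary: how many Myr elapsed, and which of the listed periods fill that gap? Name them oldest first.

The Triassic closes at 201.4 Ma and the Quaternary opens at 2.58 Ma, so the interval is 201.4 − 2.58 = 198.82 Myr.
A period fits inside if it starts at or after 201.4 Ma and ends at or before 2.58 Ma; oldest first that gives Jurassic, Cretaceous, Paleogene, Neogene.

198.82 million years; Jurassic, Cretaceous, Paleogene, Neogene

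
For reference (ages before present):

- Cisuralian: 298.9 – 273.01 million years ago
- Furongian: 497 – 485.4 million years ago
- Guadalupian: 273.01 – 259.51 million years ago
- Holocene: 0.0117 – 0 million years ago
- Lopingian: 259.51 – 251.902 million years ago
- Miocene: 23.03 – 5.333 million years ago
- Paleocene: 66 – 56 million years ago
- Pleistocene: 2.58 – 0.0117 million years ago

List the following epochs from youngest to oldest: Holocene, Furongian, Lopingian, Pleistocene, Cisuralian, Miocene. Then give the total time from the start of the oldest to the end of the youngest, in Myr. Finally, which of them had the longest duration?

Start ages (Ma): Furongian 497, Cisuralian 298.9, Lopingian 259.51, Miocene 23.03, Pleistocene 2.58, Holocene 0.0117.
Ordered youngest to oldest: Holocene, Pleistocene, Miocene, Lopingian, Cisuralian, Furongian.
Span = 497 − 0 = 497 Myr.
Durations: Holocene 0.0117, Furongian 11.6, Miocene 17.697, Lopingian 7.608, Cisuralian 25.89, Pleistocene 2.5683 → longest is Cisuralian (25.89 Myr).

Holocene → Pleistocene → Miocene → Lopingian → Cisuralian → Furongian; total span 497 Myr; longest is Cisuralian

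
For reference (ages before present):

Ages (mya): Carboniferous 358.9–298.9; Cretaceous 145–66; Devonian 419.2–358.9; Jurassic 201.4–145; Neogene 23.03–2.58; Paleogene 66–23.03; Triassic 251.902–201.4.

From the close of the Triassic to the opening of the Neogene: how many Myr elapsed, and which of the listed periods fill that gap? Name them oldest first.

End of Triassic = 201.4 Ma; start of Neogene = 23.03 Ma.
Gap = 201.4 − 23.03 = 178.37 Myr.
Periods wholly inside 201.4–23.03 Ma: Jurassic (201.4–145), Cretaceous (145–66), Paleogene (66–23.03).

178.37 million years; Jurassic, Cretaceous, Paleogene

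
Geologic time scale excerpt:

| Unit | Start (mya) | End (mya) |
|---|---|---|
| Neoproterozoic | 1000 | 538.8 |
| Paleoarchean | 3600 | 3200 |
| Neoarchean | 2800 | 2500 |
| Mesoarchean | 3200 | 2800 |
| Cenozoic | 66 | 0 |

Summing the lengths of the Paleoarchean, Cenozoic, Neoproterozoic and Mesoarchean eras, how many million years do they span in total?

Each duration: Paleoarchean = 400; Cenozoic = 66; Neoproterozoic = 461.2; Mesoarchean = 400.
Sum: 400 + 66 + 461.2 + 400 = 1327.2 Myr.

1327.2 million years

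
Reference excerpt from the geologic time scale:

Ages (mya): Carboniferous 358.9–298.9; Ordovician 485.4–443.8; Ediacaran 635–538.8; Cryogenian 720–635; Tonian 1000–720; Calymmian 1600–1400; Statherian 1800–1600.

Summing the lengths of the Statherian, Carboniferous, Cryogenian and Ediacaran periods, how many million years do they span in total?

Each duration: Statherian = 200; Carboniferous = 60; Cryogenian = 85; Ediacaran = 96.2.
Sum: 200 + 60 + 85 + 96.2 = 441.2 Myr.

441.2 million years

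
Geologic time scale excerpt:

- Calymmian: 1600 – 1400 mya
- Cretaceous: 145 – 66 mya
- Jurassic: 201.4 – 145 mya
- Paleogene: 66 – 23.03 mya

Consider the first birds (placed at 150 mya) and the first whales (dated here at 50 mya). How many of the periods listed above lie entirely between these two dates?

150 Ma sits inside the Jurassic (201.4–145) and 50 Ma inside the Paleogene (66–23.03); neither of those is wholly between the two dates.
The listed periods lying completely between them are Cretaceous — 1 in all.

1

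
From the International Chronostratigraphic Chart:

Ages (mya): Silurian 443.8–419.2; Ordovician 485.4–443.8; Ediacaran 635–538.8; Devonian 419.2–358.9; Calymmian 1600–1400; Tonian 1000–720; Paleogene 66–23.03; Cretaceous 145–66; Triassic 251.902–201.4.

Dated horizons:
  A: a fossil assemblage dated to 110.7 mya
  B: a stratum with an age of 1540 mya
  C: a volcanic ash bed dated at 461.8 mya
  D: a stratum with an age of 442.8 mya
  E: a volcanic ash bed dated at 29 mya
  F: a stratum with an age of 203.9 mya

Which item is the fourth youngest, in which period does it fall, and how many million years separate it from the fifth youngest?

Sorted youngest-first by Ma: E (29), A (110.7), F (203.9), D (442.8), C (461.8), B (1540).
The fourth youngest is D at 442.8 Ma, which lies in 443.8–419.2 Ma: the Silurian.
The fifth youngest is C at 461.8 Ma; separation = |442.8 − 461.8| = 19 Myr.

D, in the Silurian; 19 million years to C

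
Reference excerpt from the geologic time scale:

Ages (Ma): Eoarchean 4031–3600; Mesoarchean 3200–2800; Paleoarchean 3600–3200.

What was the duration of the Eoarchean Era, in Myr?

431 million years

4031 − 3600 = 431 million years.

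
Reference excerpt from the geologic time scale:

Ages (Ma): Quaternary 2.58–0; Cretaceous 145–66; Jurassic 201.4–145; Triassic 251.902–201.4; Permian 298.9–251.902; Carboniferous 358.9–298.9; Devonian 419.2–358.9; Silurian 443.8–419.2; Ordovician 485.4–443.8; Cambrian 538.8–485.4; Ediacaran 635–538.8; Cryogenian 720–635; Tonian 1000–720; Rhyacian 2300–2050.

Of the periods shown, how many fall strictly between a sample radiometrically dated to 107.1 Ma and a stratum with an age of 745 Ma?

10

745 Ma sits inside the Tonian (1000–720) and 107.1 Ma inside the Cretaceous (145–66); neither of those is wholly between the two dates.
The listed periods lying completely between them are Cryogenian, Ediacaran, Cambrian, Ordovician, Silurian, Devonian, Carboniferous, Permian, Triassic, Jurassic — 10 in all.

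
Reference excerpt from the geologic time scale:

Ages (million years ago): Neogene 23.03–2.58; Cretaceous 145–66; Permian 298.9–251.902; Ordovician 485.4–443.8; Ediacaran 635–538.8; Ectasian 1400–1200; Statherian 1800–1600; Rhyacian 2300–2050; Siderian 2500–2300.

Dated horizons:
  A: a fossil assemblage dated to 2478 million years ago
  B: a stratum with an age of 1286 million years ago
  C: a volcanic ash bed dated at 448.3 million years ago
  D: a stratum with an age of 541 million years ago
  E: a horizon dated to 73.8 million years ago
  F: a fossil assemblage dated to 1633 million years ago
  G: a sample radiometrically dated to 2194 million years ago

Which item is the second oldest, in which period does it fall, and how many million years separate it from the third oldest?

G, in the Rhyacian; 561 million years to F

Sorted oldest-first by Ma: A (2478), G (2194), F (1633), B (1286), D (541), C (448.3), E (73.8).
The second oldest is G at 2194 Ma, which lies in 2300–2050 Ma: the Rhyacian.
The third oldest is F at 1633 Ma; separation = |2194 − 1633| = 561 Myr.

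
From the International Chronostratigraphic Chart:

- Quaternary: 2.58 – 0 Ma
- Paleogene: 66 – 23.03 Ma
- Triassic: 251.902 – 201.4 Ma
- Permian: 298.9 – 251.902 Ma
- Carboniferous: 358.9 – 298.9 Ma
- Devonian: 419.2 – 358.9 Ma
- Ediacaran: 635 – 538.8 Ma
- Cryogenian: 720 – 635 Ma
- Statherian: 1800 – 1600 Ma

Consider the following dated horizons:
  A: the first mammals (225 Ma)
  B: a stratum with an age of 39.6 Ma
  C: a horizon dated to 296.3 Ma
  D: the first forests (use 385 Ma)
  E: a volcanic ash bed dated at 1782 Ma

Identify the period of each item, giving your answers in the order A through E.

A — Triassic; B — Paleogene; C — Permian; D — Devonian; E — Statherian

A: 225 Ma lies in 251.902–201.4 Ma, so Triassic.
B: 39.6 Ma lies in 66–23.03 Ma, so Paleogene.
C: 296.3 Ma lies in 298.9–251.902 Ma, so Permian.
D: 385 Ma lies in 419.2–358.9 Ma, so Devonian.
E: 1782 Ma lies in 1800–1600 Ma, so Statherian.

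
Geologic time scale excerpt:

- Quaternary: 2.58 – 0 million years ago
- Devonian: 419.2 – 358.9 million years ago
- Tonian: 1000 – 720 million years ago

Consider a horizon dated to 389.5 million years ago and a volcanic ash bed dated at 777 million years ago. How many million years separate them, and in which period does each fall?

387.5 million years apart; the first in the Devonian, the second in the Tonian

Elapsed time: 777 − 389.5 = 387.5 Myr.
389.5 Ma lies within 419.2–358.9 Ma: Devonian.
777 Ma lies within 1000–720 Ma: Tonian.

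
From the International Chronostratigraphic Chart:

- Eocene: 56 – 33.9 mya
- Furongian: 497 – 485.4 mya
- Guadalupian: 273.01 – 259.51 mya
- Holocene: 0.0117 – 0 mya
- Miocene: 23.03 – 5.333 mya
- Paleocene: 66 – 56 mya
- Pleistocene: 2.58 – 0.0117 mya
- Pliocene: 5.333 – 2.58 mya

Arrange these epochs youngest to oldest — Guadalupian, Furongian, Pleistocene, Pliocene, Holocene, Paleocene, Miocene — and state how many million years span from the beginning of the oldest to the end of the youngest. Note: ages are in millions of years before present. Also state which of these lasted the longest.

Holocene → Pleistocene → Pliocene → Miocene → Paleocene → Guadalupian → Furongian; total span 497 Myr; longest is Miocene

Start ages (Ma): Furongian 497, Guadalupian 273.01, Paleocene 66, Miocene 23.03, Pliocene 5.333, Pleistocene 2.58, Holocene 0.0117.
Ordered youngest to oldest: Holocene, Pleistocene, Pliocene, Miocene, Paleocene, Guadalupian, Furongian.
Span = 497 − 0 = 497 Myr.
Durations: Pleistocene 2.5683, Paleocene 10, Furongian 11.6, Guadalupian 13.5, Pliocene 2.753, Miocene 17.697, Holocene 0.0117 → longest is Miocene (17.697 Myr).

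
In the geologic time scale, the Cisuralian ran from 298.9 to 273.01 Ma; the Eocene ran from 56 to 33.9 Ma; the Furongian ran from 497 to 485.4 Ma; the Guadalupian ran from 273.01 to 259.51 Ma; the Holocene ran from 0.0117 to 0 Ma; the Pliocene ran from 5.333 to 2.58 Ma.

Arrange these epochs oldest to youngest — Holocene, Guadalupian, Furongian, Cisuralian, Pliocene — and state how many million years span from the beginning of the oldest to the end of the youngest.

Start ages (Ma): Furongian 497, Cisuralian 298.9, Guadalupian 273.01, Pliocene 5.333, Holocene 0.0117.
Ordered oldest to youngest: Furongian, Cisuralian, Guadalupian, Pliocene, Holocene.
Span = 497 − 0 = 497 Myr.

Furongian, Cisuralian, Guadalupian, Pliocene, Holocene; total span 497 Myr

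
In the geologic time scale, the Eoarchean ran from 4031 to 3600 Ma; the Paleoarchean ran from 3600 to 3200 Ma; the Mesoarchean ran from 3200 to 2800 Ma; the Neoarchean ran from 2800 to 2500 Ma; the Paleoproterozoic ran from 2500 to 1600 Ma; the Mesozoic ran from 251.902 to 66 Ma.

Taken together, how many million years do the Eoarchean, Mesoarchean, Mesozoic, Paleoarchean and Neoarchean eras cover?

1716.902 million years

Duration is start − end for each: (4031 − 3600) + (3200 − 2800) + (251.902 − 66) + (3600 − 3200) + (2800 − 2500).
That is 431 + 400 + 185.902 + 400 + 300, which totals 1716.902 million years.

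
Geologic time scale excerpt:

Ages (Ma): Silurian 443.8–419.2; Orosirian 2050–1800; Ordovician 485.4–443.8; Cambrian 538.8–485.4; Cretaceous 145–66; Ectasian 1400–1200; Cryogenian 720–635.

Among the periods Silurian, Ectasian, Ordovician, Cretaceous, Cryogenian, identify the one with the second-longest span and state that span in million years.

Durations: Silurian 24.6; Ectasian 200; Ordovician 41.6; Cretaceous 79; Cryogenian 85 Myr.
Sorted longest-first: Ectasian (200), Cryogenian (85), Cretaceous (79), Ordovician (41.6), Silurian (24.6).
The second longest is Cryogenian at 85 Myr.

Cryogenian, 85 million years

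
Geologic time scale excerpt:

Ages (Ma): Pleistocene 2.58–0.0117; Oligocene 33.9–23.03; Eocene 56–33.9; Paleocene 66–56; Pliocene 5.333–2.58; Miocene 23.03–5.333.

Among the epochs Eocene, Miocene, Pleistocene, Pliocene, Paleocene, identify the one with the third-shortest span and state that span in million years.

Start − end for each: Eocene 56 − 33.9 = 22.1; Miocene 23.03 − 5.333 = 17.697; Pleistocene 2.58 − 0.0117 = 2.5683; Pliocene 5.333 − 2.58 = 2.753; Paleocene 66 − 56 = 10.
Ranking these from shortest: Pleistocene < Pliocene < Paleocene < Miocene < Eocene.
Position 3 in that ranking is Paleocene, which lasted 10 Myr.

Paleocene, 10 million years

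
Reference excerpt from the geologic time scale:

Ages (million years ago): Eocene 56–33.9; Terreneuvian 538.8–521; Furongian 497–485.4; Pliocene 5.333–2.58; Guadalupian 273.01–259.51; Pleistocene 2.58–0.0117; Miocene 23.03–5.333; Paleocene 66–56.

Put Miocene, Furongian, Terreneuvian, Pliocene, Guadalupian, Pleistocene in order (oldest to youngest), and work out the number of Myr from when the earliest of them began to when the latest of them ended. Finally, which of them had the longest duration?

Start ages (Ma): Terreneuvian 538.8, Furongian 497, Guadalupian 273.01, Miocene 23.03, Pliocene 5.333, Pleistocene 2.58.
Ordered oldest to youngest: Terreneuvian, Furongian, Guadalupian, Miocene, Pliocene, Pleistocene.
Span = 538.8 − 0.0117 = 538.7883 Myr.
Durations: Terreneuvian 17.8, Guadalupian 13.5, Pleistocene 2.5683, Pliocene 2.753, Miocene 17.697, Furongian 11.6 → longest is Terreneuvian (17.8 Myr).

Terreneuvian, Furongian, Guadalupian, Miocene, Pliocene, Pleistocene; total span 538.7883 Myr; longest is Terreneuvian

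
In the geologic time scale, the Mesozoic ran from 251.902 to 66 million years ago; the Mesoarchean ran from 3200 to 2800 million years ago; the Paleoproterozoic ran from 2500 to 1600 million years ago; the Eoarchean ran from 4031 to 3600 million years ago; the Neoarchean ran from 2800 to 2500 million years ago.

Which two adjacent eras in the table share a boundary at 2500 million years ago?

The Neoarchean ends at 2500 million years ago and the Paleoproterozoic begins at 2500 million years ago, so they share that boundary.

Neoarchean and Paleoproterozoic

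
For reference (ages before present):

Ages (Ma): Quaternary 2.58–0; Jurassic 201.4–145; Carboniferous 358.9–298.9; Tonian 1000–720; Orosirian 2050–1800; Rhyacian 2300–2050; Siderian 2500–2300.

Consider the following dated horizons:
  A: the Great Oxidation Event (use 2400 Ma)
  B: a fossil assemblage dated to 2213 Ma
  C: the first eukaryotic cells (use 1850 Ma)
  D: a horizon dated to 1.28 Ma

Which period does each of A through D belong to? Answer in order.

A: 2400 Ma lies in 2500–2300 Ma, so Siderian.
B: 2213 Ma lies in 2300–2050 Ma, so Rhyacian.
C: 1850 Ma lies in 2050–1800 Ma, so Orosirian.
D: 1.28 Ma lies in 2.58–0 Ma, so Quaternary.

A — Siderian; B — Rhyacian; C — Orosirian; D — Quaternary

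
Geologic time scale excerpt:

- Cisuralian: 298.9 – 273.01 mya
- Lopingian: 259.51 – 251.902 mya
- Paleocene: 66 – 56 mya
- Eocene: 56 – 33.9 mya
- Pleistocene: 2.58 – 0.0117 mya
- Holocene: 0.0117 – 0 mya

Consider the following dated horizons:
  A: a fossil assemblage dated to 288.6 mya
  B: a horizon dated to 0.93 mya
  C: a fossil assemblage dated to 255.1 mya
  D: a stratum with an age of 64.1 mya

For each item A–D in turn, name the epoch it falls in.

A: 288.6 Ma lies in 298.9–273.01 Ma, so Cisuralian.
B: 0.93 Ma lies in 2.58–0.0117 Ma, so Pleistocene.
C: 255.1 Ma lies in 259.51–251.902 Ma, so Lopingian.
D: 64.1 Ma lies in 66–56 Ma, so Paleocene.

A — Cisuralian; B — Pleistocene; C — Lopingian; D — Paleocene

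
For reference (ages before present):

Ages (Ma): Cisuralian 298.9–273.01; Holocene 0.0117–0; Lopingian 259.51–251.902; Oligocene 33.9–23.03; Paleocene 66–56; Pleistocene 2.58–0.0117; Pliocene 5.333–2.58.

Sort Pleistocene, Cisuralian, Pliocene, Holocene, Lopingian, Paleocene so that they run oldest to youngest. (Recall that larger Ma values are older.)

Cisuralian, Lopingian, Paleocene, Pliocene, Pleistocene, Holocene

Read off each span (Ma): Pleistocene 2.58–0.0117; Cisuralian 298.9–273.01; Pliocene 5.333–2.58; Holocene 0.0117–0; Lopingian 259.51–251.902; Paleocene 66–56.
Larger Ma is older, so oldest→youngest is Cisuralian, Lopingian, Paleocene, Pliocene, Pleistocene, Holocene.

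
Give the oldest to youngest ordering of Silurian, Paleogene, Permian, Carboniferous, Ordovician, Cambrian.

Group by era (each group listed oldest first) — Paleozoic: Cambrian, Ordovician, Silurian, Carboniferous, Permian; Cenozoic: Paleogene. The eras run Paleozoic → Mesozoic → Cenozoic. Concatenating the groups in that era order gives oldest to youngest directly.

Cambrian, Ordovician, Silurian, Carboniferous, Permian, Paleogene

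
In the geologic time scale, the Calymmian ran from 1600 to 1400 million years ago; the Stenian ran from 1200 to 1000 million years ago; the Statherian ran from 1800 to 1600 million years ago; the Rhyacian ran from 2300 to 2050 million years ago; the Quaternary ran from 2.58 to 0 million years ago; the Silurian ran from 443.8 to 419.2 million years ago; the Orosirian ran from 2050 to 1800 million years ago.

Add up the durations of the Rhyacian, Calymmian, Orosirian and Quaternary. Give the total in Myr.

Duration is start − end for each: (2300 − 2050) + (1600 − 1400) + (2050 − 1800) + (2.58 − 0).
That is 250 + 200 + 250 + 2.58, which totals 702.58 million years.

702.58 million years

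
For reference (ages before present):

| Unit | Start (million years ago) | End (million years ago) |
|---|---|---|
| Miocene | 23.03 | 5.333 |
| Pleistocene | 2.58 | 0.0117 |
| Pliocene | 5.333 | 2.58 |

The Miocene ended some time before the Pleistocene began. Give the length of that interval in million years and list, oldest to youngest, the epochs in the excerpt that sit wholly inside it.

End of Miocene = 5.333 Ma; start of Pleistocene = 2.58 Ma.
Gap = 5.333 − 2.58 = 2.753 Myr.
Epochs wholly inside 5.333–2.58 Ma: Pliocene (5.333–2.58).

2.753 million years; Pliocene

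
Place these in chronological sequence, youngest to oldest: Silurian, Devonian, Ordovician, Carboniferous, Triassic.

Group by era (each group listed oldest first) — Paleozoic: Ordovician, Silurian, Devonian, Carboniferous; Mesozoic: Triassic. The eras run Paleozoic → Mesozoic → Cenozoic. Concatenating the groups in that era order and then reversing gives youngest to oldest.

Triassic, then Carboniferous, then Devonian, then Silurian, then Ordovician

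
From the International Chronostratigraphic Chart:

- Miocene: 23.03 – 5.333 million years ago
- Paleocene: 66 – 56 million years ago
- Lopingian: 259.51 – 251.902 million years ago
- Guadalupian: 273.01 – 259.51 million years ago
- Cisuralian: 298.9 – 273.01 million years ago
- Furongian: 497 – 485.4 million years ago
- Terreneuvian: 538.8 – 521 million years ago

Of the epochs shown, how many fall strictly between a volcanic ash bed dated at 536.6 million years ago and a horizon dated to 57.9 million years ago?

The older date is 536.6 Ma and the younger is 57.9 Ma.
Epochs with start < 536.6 and end > 57.9 Ma: Furongian (497–485.4), Cisuralian (298.9–273.01), Guadalupian (273.01–259.51), Lopingian (259.51–251.902).
That is 4 complete epochs.

4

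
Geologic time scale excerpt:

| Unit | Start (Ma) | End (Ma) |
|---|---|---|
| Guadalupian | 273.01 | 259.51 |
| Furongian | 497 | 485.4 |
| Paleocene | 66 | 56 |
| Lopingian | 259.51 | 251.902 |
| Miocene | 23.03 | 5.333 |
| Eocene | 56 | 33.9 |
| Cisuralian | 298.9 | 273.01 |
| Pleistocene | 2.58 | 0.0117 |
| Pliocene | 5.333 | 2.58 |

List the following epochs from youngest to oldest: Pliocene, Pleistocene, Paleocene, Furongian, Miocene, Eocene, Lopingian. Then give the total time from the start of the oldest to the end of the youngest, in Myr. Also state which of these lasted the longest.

Start ages (Ma): Furongian 497, Lopingian 259.51, Paleocene 66, Eocene 56, Miocene 23.03, Pliocene 5.333, Pleistocene 2.58.
Ordered youngest to oldest: Pleistocene, Pliocene, Miocene, Eocene, Paleocene, Lopingian, Furongian.
Span = 497 − 0.0117 = 496.9883 Myr.
Durations: Pliocene 2.753, Lopingian 7.608, Paleocene 10, Pleistocene 2.5683, Furongian 11.6, Eocene 22.1, Miocene 17.697 → longest is Eocene (22.1 Myr).

Pleistocene, Pliocene, Miocene, Eocene, Paleocene, Lopingian, Furongian; total span 496.9883 Myr; longest is Eocene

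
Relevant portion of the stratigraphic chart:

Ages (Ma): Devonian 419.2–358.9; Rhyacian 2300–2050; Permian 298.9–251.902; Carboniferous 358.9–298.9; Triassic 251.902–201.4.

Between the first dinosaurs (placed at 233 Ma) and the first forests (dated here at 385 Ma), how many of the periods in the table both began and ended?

2

385 Ma sits inside the Devonian (419.2–358.9) and 233 Ma inside the Triassic (251.902–201.4); neither of those is wholly between the two dates.
The listed periods lying completely between them are Carboniferous, Permian — 2 in all.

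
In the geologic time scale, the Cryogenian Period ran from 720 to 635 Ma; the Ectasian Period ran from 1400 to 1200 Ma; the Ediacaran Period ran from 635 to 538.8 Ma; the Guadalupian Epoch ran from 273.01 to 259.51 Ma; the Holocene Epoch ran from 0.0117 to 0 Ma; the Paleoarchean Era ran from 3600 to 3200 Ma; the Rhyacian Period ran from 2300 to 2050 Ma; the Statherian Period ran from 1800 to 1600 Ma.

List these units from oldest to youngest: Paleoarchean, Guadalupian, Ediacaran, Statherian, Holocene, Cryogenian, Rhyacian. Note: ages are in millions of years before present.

Paleoarchean, Rhyacian, Statherian, Cryogenian, Ediacaran, Guadalupian, Holocene

The oldest of these is Paleoarchean (starts 3600 Ma) and the youngest is Holocene (ends 0 Ma).
In between, by decreasing start age: Rhyacian (2300), Statherian (1800), Cryogenian (720), Ediacaran (635), Guadalupian (273.01).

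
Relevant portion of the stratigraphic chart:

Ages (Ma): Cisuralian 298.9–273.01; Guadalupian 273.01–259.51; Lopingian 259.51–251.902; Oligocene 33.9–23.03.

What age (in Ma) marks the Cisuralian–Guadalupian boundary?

273.01 Ma

The Cisuralian ends and the Guadalupian begins at 273.01 Ma.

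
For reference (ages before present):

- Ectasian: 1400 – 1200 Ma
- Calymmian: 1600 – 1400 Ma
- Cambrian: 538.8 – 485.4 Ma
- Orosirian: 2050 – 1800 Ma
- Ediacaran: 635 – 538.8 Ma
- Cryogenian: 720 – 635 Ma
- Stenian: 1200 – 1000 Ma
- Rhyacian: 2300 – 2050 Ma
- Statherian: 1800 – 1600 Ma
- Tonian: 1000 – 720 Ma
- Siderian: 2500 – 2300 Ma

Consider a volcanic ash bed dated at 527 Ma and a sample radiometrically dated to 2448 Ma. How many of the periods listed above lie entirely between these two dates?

9

2448 Ma sits inside the Siderian (2500–2300) and 527 Ma inside the Cambrian (538.8–485.4); neither of those is wholly between the two dates.
The listed periods lying completely between them are Rhyacian, Orosirian, Statherian, Calymmian, Ectasian, Stenian, Tonian, Cryogenian, Ediacaran — 9 in all.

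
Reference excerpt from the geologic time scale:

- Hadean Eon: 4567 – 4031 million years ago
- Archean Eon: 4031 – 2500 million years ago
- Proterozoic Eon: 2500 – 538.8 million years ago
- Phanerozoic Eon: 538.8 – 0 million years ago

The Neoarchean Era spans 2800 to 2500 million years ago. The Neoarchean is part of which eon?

The Neoarchean (2800–2500 Ma) lies entirely within 4031–2500 Ma, the Archean Eon.

Archean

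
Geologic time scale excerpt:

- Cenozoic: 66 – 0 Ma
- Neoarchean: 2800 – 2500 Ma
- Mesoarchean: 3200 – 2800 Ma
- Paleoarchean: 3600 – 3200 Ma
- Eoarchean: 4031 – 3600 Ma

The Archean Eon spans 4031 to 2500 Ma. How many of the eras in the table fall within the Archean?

Eras inside 4031–2500 Ma: Eoarchean, Paleoarchean, Mesoarchean, Neoarchean — 4 in total.

4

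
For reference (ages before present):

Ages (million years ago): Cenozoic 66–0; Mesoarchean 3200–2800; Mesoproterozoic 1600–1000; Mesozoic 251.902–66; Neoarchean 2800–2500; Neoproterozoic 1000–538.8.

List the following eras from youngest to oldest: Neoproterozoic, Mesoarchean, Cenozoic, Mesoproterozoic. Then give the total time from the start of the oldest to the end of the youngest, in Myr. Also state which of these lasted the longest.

Cenozoic → Neoproterozoic → Mesoproterozoic → Mesoarchean; total span 3200 Myr; longest is Mesoproterozoic

From the excerpt: Neoproterozoic 1000–538.8; Mesoarchean 3200–2800; Cenozoic 66–0; Mesoproterozoic 1600–1000 (Ma).
Larger Ma is earlier, so the oldest is Mesoarchean and the youngest is Cenozoic; youngest to oldest: Cenozoic, Neoproterozoic, Mesoproterozoic, Mesoarchean.
Oldest start 3200 minus youngest end 0 gives 3200 Myr overall.
Individual lengths (start − end): Cenozoic 66; Mesoproterozoic 600; Neoproterozoic 461.2; Mesoarchean 400. The largest is Mesoproterozoic at 600 Myr.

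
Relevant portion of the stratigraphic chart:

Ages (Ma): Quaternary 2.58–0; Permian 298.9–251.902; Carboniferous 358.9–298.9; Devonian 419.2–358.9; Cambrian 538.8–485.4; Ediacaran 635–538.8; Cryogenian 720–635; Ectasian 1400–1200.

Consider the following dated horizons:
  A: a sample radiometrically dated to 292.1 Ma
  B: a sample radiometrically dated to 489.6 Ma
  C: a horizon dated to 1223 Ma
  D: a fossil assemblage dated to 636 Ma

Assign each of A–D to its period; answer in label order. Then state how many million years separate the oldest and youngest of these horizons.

Match each age against the start–end ranges in the excerpt: A = 292.1 Ma → Permian (298.9–251.902); B = 489.6 Ma → Cambrian (538.8–485.4); C = 1223 Ma → Ectasian (1400–1200); D = 636 Ma → Cryogenian (720–635).
The largest age is 1223 Ma and the smallest is 292.1 Ma; their difference is 930.9 Myr.

A — Permian; B — Cambrian; C — Ectasian; D — Cryogenian; span 930.9 million years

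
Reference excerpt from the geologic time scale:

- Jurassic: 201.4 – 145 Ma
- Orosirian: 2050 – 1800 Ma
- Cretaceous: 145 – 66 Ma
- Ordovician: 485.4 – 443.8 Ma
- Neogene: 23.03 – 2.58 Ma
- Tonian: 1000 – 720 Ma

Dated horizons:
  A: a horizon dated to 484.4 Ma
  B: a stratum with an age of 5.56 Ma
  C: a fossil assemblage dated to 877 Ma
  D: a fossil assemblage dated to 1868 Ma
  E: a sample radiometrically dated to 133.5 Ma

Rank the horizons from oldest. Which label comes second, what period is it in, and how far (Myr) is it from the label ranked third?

Larger Ma means older, so oldest first: D 1868 > C 877 > A 484.4 > E 133.5 > B 5.56.
Counting 2 along gives C (877 Ma); the excerpt puts that inside the Tonian, 1000–720 Ma.
Next in line is A (484.4 Ma), and 877 − 484.4 = 392.6 Myr.

C, in the Tonian; 392.6 million years to A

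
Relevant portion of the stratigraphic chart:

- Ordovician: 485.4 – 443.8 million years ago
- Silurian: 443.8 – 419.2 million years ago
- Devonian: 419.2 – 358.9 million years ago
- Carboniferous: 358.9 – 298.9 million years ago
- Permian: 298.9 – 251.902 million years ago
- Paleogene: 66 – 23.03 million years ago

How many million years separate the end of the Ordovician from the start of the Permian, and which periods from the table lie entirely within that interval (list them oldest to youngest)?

End of Ordovician = 443.8 Ma; start of Permian = 298.9 Ma.
Gap = 443.8 − 298.9 = 144.9 Myr.
Periods wholly inside 443.8–298.9 Ma: Silurian (443.8–419.2), Devonian (419.2–358.9), Carboniferous (358.9–298.9).

144.9 million years; Silurian, Devonian, Carboniferous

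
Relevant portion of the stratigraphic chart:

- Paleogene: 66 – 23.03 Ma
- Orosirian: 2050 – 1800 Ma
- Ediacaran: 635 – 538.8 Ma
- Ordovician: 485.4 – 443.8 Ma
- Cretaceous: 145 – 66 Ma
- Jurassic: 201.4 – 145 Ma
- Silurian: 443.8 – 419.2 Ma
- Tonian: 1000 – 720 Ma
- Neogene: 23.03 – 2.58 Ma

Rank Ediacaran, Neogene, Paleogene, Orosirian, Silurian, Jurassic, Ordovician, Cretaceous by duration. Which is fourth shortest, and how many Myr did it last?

Paleogene, 42.97 million years

Start − end for each: Ediacaran 635 − 538.8 = 96.2; Neogene 23.03 − 2.58 = 20.45; Paleogene 66 − 23.03 = 42.97; Orosirian 2050 − 1800 = 250; Silurian 443.8 − 419.2 = 24.6; Jurassic 201.4 − 145 = 56.4; Ordovician 485.4 − 443.8 = 41.6; Cretaceous 145 − 66 = 79.
Ranking these from shortest: Neogene < Silurian < Ordovician < Paleogene < Jurassic < Cretaceous < Ediacaran < Orosirian.
Position 4 in that ranking is Paleogene, which lasted 42.97 Myr.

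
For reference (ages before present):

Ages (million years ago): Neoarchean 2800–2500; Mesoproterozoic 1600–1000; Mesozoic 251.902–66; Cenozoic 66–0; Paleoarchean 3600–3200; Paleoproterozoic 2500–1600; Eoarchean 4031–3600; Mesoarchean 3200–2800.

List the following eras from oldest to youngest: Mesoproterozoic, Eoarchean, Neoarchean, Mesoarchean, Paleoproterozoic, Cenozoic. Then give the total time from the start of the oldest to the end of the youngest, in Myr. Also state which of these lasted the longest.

Eoarchean, Mesoarchean, Neoarchean, Paleoproterozoic, Mesoproterozoic, Cenozoic; total span 4031 Myr; longest is Paleoproterozoic

From the excerpt: Mesoproterozoic 1600–1000; Eoarchean 4031–3600; Neoarchean 2800–2500; Mesoarchean 3200–2800; Paleoproterozoic 2500–1600; Cenozoic 66–0 (Ma).
Larger Ma is earlier, so the oldest is Eoarchean and the youngest is Cenozoic; oldest to youngest: Eoarchean, Mesoarchean, Neoarchean, Paleoproterozoic, Mesoproterozoic, Cenozoic.
Oldest start 4031 minus youngest end 0 gives 4031 Myr overall.
Individual lengths (start − end): Paleoproterozoic 900; Neoarchean 300; Mesoproterozoic 600; Eoarchean 431; Cenozoic 66; Mesoarchean 400. The largest is Paleoproterozoic at 900 Myr.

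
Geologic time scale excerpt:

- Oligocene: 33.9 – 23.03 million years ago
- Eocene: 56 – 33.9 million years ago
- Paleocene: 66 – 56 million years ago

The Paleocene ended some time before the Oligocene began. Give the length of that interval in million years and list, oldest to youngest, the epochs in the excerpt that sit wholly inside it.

22.1 million years; Eocene

End of Paleocene = 56 Ma; start of Oligocene = 33.9 Ma.
Gap = 56 − 33.9 = 22.1 Myr.
Epochs wholly inside 56–33.9 Ma: Eocene (56–33.9).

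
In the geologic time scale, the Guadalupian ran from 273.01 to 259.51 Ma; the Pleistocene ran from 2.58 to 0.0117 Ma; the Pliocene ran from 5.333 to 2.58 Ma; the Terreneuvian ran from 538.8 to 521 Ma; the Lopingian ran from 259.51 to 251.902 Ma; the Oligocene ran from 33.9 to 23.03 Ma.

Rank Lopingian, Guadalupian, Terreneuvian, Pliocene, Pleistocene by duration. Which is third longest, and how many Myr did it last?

Durations: Lopingian 7.608; Guadalupian 13.5; Terreneuvian 17.8; Pliocene 2.753; Pleistocene 2.5683 Myr.
Sorted longest-first: Terreneuvian (17.8), Guadalupian (13.5), Lopingian (7.608), Pliocene (2.753), Pleistocene (2.5683).
The third longest is Lopingian at 7.608 Myr.

Lopingian, 7.608 million years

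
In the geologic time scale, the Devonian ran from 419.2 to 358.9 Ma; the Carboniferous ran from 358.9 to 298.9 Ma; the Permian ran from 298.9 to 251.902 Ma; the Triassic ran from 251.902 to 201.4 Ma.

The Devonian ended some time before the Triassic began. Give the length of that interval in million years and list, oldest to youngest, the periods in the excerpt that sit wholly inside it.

106.998 million years; Carboniferous, Permian

The Devonian closes at 358.9 Ma and the Triassic opens at 251.902 Ma, so the interval is 358.9 − 251.902 = 106.998 Myr.
A period fits inside if it starts at or after 358.9 Ma and ends at or before 251.902 Ma; oldest first that gives Carboniferous, Permian.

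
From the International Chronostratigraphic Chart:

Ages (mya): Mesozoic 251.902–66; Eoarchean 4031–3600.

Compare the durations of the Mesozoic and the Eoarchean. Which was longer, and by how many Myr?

Eoarchean, by 245.098 million years

Mesozoic: 251.902 − 66 = 185.902 Myr.
Eoarchean: 4031 − 3600 = 431 Myr.
Difference: 431 − 185.902 = 245.098 Myr, so the Eoarchean was longer.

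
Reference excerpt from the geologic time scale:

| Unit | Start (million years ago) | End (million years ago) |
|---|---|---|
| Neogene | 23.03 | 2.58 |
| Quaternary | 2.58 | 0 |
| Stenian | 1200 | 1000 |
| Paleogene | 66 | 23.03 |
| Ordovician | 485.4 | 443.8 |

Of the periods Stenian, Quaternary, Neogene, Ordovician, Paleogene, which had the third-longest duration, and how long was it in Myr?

Ordovician, 41.6 million years

Durations: Stenian 200; Quaternary 2.58; Neogene 20.45; Ordovician 41.6; Paleogene 42.97 Myr.
Sorted longest-first: Stenian (200), Paleogene (42.97), Ordovician (41.6), Neogene (20.45), Quaternary (2.58).
The third longest is Ordovician at 41.6 Myr.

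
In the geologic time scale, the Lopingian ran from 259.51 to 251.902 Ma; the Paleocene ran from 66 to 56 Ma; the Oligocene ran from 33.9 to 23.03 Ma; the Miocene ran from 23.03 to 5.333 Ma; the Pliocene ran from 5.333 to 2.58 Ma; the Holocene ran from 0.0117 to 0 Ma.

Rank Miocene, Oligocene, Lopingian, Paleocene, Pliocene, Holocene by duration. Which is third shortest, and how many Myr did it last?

Lopingian, 7.608 million years

Start − end for each: Miocene 23.03 − 5.333 = 17.697; Oligocene 33.9 − 23.03 = 10.87; Lopingian 259.51 − 251.902 = 7.608; Paleocene 66 − 56 = 10; Pliocene 5.333 − 2.58 = 2.753; Holocene 0.0117 − 0 = 0.0117.
Ranking these from shortest: Holocene < Pliocene < Lopingian < Paleocene < Oligocene < Miocene.
Position 3 in that ranking is Lopingian, which lasted 7.608 Myr.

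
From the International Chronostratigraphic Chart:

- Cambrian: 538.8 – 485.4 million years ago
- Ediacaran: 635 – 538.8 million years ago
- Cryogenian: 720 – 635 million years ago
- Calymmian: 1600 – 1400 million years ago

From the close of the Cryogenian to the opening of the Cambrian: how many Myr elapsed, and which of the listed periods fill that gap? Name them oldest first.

96.2 million years; Ediacaran

The Cryogenian closes at 635 Ma and the Cambrian opens at 538.8 Ma, so the interval is 635 − 538.8 = 96.2 Myr.
A period fits inside if it starts at or after 635 Ma and ends at or before 538.8 Ma; oldest first that gives Ediacaran.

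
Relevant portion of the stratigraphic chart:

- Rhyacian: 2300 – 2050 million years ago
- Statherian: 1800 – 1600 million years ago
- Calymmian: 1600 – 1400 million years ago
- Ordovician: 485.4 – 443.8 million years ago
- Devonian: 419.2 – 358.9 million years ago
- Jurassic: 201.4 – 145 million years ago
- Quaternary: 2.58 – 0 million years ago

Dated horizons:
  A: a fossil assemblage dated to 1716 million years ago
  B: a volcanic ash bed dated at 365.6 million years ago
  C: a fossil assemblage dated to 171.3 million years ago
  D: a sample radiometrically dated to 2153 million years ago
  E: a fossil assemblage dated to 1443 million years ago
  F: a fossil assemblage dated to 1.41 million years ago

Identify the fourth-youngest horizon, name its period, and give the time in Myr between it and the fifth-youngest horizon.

E, in the Calymmian; 273 million years to A

Sorted youngest-first by Ma: F (1.41), C (171.3), B (365.6), E (1443), A (1716), D (2153).
The fourth youngest is E at 1443 Ma, which lies in 1600–1400 Ma: the Calymmian.
The fifth youngest is A at 1716 Ma; separation = |1443 − 1716| = 273 Myr.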